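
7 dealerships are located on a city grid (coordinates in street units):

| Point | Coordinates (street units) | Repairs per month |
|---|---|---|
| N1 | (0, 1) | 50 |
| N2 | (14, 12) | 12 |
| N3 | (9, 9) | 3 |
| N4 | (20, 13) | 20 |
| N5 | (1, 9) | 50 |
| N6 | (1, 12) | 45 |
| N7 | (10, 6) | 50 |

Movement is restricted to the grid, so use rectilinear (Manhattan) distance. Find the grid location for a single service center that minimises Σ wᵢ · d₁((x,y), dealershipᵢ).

Manhattan distance separates: Σwᵢ(|x−xᵢ|+|y−yᵢ|) = Σwᵢ|x−xᵢ| + Σwᵢ|y−yᵢ|, so x and y are optimised independently as 1-D weighted medians.
Total weight W = 230; half = 115.
x-coordinate, sorted with cumulative weight:
  x=0 (N1, w=50) cum 50
  x=1 (N5, w=50) cum 100
  x=1 (N6, w=45) cum 145  ← median
  x=9 (N3, w=3) cum 148
  x=10 (N7, w=50) cum 198
  x=14 (N2, w=12) cum 210
  x=20 (N4, w=20) cum 230
⇒ x* = 1
y-coordinate, sorted with cumulative weight:
  y=1 (N1, w=50) cum 50
  y=6 (N7, w=50) cum 100
  y=9 (N3, w=3) cum 103
  y=9 (N5, w=50) cum 153  ← median
  y=12 (N2, w=12) cum 165
  y=12 (N6, w=45) cum 210
  y=13 (N4, w=20) cum 230
⇒ y* = 9

(1, 9)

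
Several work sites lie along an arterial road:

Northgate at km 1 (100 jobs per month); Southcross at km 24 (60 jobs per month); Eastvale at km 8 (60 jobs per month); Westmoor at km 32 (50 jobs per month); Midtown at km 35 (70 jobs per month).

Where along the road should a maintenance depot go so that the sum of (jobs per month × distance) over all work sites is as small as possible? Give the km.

x = 24

For a sum of weighted absolute distances on a line, the optimum is the weighted median (not the mean). Total weight W = 340; half-weight = 170.
Sort by position and accumulate weight:
  km 1 (Northgate, w=100) → cum 100
  km 8 (Eastvale, w=60) → cum 160
  km 24 (Southcross, w=60) → cum 220  ≥ 170 → median here
  km 32 (Westmoor, w=50) → cum 270
  km 35 (Midtown, w=70) → cum 340
Optimal location: km 24.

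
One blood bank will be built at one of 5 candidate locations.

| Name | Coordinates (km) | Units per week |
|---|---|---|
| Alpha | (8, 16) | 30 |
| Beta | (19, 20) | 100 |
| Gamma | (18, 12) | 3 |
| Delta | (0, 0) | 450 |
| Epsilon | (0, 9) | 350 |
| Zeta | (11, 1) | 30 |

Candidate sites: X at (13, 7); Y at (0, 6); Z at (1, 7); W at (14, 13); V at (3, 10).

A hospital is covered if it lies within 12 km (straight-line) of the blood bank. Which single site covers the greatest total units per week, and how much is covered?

Coverage radius r = 12 km; a point is covered iff (Δx)²+(Δy)² ≤ 12² = 144.
  X (13, 7): covers {Alpha, Gamma, Zeta} → 63
  Y (0, 6): covers {Delta, Epsilon} → 800
  Z (1, 7): covers {Alpha, Delta, Epsilon, Zeta} → 860
  W (14, 13): covers {Alpha, Beta, Gamma} → 133
  V (3, 10): covers {Alpha, Delta, Epsilon} → 830
Maximum coverage at Z: 860 units per week.

Z, covering 860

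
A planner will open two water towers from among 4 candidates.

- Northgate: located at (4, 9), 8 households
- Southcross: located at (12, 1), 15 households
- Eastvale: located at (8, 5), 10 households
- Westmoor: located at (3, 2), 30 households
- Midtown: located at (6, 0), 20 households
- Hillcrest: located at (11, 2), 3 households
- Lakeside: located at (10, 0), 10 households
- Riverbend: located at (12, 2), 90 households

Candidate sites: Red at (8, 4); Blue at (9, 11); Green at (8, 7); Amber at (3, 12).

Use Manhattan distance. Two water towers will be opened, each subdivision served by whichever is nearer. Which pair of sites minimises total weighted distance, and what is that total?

Evaluate every pair (each demand assigned to the nearer of the two):
  {Red, Amber}: total = 1092
  {Red, Green}: total = 1108
  {Red, Blue}: total = 1116
  {Green, Amber}: total = 1606
  {Blue, Green}: total = 1622
  {Blue, Amber}: total = 2110
Best pair: {Red, Amber} with total 1092.

{Red, Amber}, total 1092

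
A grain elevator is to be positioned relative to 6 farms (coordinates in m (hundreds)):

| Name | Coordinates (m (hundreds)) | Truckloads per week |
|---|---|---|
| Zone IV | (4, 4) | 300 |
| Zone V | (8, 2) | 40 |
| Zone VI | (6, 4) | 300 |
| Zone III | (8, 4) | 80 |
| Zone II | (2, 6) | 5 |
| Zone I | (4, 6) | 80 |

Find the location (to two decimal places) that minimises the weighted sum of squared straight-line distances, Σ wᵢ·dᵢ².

(5.33, 4.11)

The minimiser of Σwᵢ‖p−pᵢ‖² is the weighted centroid p* = (Σwᵢpᵢ)/(Σwᵢ).
Σwᵢ = 805.
Σwᵢxᵢ = 300·4 + 40·8 + 300·6 + 80·8 + 5·2 + 80·4 = 4290.
Σwᵢyᵢ = 300·4 + 40·2 + 300·4 + 80·4 + 5·6 + 80·6 = 3310.
x* = 4290/805 = 5.33, y* = 3310/805 = 4.11.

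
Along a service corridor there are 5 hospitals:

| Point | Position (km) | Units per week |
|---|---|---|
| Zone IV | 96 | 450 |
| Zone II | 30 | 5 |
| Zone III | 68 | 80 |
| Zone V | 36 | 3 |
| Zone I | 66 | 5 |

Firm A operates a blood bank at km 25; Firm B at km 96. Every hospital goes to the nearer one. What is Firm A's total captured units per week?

8

The indifferent point is the midpoint (25+96)/2 = 60.5; hospitals left of it (closer to Firm A at 25) go to Firm A, those right go to Firm B.
  Zone II at 30 (w=5) → Firm A
  Zone V at 36 (w=3) → Firm A
  Zone I at 66 (w=5) → Firm B
  Zone III at 68 (w=80) → Firm B
  Zone IV at 96 (w=450) → Firm B
Firm A captures 8; Firm B captures 535.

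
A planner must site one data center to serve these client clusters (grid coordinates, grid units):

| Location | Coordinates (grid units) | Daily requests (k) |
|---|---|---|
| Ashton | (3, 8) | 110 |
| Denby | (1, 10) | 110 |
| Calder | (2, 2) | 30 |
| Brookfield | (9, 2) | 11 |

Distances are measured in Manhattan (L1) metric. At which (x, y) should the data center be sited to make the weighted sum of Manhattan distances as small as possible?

(2, 8)

Manhattan distance separates: Σwᵢ(|x−xᵢ|+|y−yᵢ|) = Σwᵢ|x−xᵢ| + Σwᵢ|y−yᵢ|, so x and y are optimised independently as 1-D weighted medians.
Total weight W = 261; half = 130.5.
x-coordinate, sorted with cumulative weight:
  x=1 (Denby, w=110) cum 110
  x=2 (Calder, w=30) cum 140  ← median
  x=3 (Ashton, w=110) cum 250
  x=9 (Brookfield, w=11) cum 261
⇒ x* = 2
y-coordinate, sorted with cumulative weight:
  y=2 (Calder, w=30) cum 30
  y=2 (Brookfield, w=11) cum 41
  y=8 (Ashton, w=110) cum 151  ← median
  y=10 (Denby, w=110) cum 261
⇒ y* = 8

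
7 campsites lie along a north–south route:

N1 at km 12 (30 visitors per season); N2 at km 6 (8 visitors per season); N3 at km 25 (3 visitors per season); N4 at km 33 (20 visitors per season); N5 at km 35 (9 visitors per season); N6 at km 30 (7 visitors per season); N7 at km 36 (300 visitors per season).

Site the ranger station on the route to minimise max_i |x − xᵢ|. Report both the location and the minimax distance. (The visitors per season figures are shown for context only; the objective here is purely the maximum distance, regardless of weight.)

location 21, max distance 15

The 1-center on a line is the midpoint of the two extreme points: leftmost at 6, rightmost at 36.
Optimal location = (6 + 36)/2 = 21; maximum distance = (36 − 6)/2 = 15.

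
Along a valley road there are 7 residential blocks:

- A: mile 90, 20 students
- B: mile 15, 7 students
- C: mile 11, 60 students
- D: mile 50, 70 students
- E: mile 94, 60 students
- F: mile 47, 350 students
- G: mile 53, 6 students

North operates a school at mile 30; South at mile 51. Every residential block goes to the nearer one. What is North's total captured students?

The indifferent point is the midpoint (30+51)/2 = 40.5; residential blocks left of it (closer to North at 30) go to North, those right go to South.
  C at 11 (w=60) → North
  B at 15 (w=7) → North
  F at 47 (w=350) → South
  D at 50 (w=70) → South
  G at 53 (w=6) → South
  A at 90 (w=20) → South
  E at 94 (w=60) → South
North captures 67; South captures 506.

67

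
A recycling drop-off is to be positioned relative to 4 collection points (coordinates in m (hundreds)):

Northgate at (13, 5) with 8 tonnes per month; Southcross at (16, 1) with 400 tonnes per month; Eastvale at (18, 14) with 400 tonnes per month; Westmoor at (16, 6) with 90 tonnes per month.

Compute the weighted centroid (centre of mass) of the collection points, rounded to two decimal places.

(16.86, 7.33)

The minimiser of Σwᵢ‖p−pᵢ‖² is the weighted centroid p* = (Σwᵢpᵢ)/(Σwᵢ).
Σwᵢ = 898.
Σwᵢxᵢ = 8·13 + 400·16 + 400·18 + 90·16 = 15144.
Σwᵢyᵢ = 8·5 + 400·1 + 400·14 + 90·6 = 6580.
x* = 15144/898 = 16.86, y* = 6580/898 = 7.33.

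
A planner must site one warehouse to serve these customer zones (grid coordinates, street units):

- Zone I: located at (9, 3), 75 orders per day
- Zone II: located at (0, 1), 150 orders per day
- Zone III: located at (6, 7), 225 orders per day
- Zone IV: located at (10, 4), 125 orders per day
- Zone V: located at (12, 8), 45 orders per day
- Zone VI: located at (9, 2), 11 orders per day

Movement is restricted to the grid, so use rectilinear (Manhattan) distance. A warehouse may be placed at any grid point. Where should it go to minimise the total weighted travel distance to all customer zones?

(6, 4)

Manhattan distance separates: Σwᵢ(|x−xᵢ|+|y−yᵢ|) = Σwᵢ|x−xᵢ| + Σwᵢ|y−yᵢ|, so x and y are optimised independently as 1-D weighted medians.
Total weight W = 631; half = 315.5.
x-coordinate, sorted with cumulative weight:
  x=0 (Zone II, w=150) cum 150
  x=6 (Zone III, w=225) cum 375  ← median
  x=9 (Zone I, w=75) cum 450
  x=9 (Zone VI, w=11) cum 461
  x=10 (Zone IV, w=125) cum 586
  x=12 (Zone V, w=45) cum 631
⇒ x* = 6
y-coordinate, sorted with cumulative weight:
  y=1 (Zone II, w=150) cum 150
  y=2 (Zone VI, w=11) cum 161
  y=3 (Zone I, w=75) cum 236
  y=4 (Zone IV, w=125) cum 361  ← median
  y=7 (Zone III, w=225) cum 586
  y=8 (Zone V, w=45) cum 631
⇒ y* = 4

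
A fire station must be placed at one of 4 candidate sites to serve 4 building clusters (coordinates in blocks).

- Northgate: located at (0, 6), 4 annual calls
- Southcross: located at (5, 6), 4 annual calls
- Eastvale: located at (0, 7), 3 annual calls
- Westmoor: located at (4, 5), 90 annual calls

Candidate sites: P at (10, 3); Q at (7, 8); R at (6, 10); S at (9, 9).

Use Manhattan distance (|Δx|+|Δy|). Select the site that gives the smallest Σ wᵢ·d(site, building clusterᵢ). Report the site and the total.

Q, total 616 blocks

Total weighted distance at each candidate:
  P (10, 3): total = 846
  Q (7, 8): total = 616
  R (6, 10): total = 717
  S (9, 9): total = 919
Minimum is at Q with total 616 blocks.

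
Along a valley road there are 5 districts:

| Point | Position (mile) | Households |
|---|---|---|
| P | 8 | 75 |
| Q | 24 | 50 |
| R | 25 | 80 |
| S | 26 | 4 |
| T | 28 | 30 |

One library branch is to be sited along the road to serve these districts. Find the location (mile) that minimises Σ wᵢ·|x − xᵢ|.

For a sum of weighted absolute distances on a line, the optimum is the weighted median (not the mean). Total weight W = 239; half-weight = 119.5.
Sort by position and accumulate weight:
  mile 8 (P, w=75) → cum 75
  mile 24 (Q, w=50) → cum 125  ≥ 119.5 → median here
  mile 25 (R, w=80) → cum 205
  mile 26 (S, w=4) → cum 209
  mile 28 (T, w=30) → cum 239
Optimal location: mile 24.

x = 24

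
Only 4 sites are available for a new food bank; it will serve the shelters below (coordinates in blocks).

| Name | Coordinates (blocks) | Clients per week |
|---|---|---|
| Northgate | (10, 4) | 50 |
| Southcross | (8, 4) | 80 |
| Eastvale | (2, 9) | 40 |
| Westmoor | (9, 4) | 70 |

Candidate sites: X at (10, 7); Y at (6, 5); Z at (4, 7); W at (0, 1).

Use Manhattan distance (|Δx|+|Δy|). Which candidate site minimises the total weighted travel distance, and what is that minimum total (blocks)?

Total weighted distance at each candidate:
  X (10, 7): total = 1230
  Y (6, 5): total = 1090
  Z (4, 7): total = 1730
  W (0, 1): total = 2770
Minimum is at Y with total 1090 blocks.

Y, total 1090 blocks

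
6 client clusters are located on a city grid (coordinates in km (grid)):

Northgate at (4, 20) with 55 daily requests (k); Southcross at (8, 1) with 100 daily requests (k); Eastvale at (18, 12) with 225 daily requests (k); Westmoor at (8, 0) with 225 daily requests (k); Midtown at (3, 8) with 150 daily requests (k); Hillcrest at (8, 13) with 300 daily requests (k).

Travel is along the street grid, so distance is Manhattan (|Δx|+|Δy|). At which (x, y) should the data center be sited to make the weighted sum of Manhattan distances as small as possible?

Manhattan distance separates: Σwᵢ(|x−xᵢ|+|y−yᵢ|) = Σwᵢ|x−xᵢ| + Σwᵢ|y−yᵢ|, so x and y are optimised independently as 1-D weighted medians.
Total weight W = 1055; half = 527.5.
x-coordinate, sorted with cumulative weight:
  x=3 (Midtown, w=150) cum 150
  x=4 (Northgate, w=55) cum 205
  x=8 (Southcross, w=100) cum 305
  x=8 (Westmoor, w=225) cum 530  ← median
  x=8 (Hillcrest, w=300) cum 830
  x=18 (Eastvale, w=225) cum 1055
⇒ x* = 8
y-coordinate, sorted with cumulative weight:
  y=0 (Westmoor, w=225) cum 225
  y=1 (Southcross, w=100) cum 325
  y=8 (Midtown, w=150) cum 475
  y=12 (Eastvale, w=225) cum 700  ← median
  y=13 (Hillcrest, w=300) cum 1000
  y=20 (Northgate, w=55) cum 1055
⇒ y* = 12

(8, 12)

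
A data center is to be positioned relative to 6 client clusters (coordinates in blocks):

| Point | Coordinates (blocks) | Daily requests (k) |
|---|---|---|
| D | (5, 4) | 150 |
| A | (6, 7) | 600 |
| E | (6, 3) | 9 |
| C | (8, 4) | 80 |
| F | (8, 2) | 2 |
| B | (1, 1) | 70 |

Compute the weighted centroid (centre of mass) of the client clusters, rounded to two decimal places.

The minimiser of Σwᵢ‖p−pᵢ‖² is the weighted centroid p* = (Σwᵢpᵢ)/(Σwᵢ).
Σwᵢ = 911.
Σwᵢxᵢ = 150·5 + 600·6 + 9·6 + 80·8 + 2·8 + 70·1 = 5130.
Σwᵢyᵢ = 150·4 + 600·7 + 9·3 + 80·4 + 2·2 + 70·1 = 5221.
x* = 5130/911 = 5.63, y* = 5221/911 = 5.73.

(5.63, 5.73)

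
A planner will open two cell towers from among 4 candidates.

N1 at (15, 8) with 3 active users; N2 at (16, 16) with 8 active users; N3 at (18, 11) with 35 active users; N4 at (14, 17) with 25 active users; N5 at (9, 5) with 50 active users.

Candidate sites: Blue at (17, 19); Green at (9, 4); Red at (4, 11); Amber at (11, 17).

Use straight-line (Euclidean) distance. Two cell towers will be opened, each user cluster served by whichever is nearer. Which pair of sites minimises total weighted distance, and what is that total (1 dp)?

Evaluate every pair (each demand assigned to the nearer of the two):
  {Blue, Green}: total = 469.2
  {Green, Amber}: total = 510.1
  {Blue, Red}: total = 821.7
  {Red, Amber}: total = 858.5
  {Green, Red}: total = 866.2
  {Blue, Amber}: total = 1020.3
Best pair: {Blue, Green} with total 469.2.

{Blue, Green}, total 469.2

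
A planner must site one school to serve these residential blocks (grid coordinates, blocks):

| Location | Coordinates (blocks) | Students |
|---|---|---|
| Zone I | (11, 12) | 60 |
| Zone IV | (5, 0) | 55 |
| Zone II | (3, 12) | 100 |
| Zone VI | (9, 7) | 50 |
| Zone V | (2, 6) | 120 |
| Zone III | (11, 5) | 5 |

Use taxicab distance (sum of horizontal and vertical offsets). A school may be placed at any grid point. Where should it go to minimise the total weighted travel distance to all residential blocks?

(3, 7)

Manhattan distance separates: Σwᵢ(|x−xᵢ|+|y−yᵢ|) = Σwᵢ|x−xᵢ| + Σwᵢ|y−yᵢ|, so x and y are optimised independently as 1-D weighted medians.
Total weight W = 390; half = 195.
x-coordinate, sorted with cumulative weight:
  x=2 (Zone V, w=120) cum 120
  x=3 (Zone II, w=100) cum 220  ← median
  x=5 (Zone IV, w=55) cum 275
  x=9 (Zone VI, w=50) cum 325
  x=11 (Zone I, w=60) cum 385
  x=11 (Zone III, w=5) cum 390
⇒ x* = 3
y-coordinate, sorted with cumulative weight:
  y=0 (Zone IV, w=55) cum 55
  y=5 (Zone III, w=5) cum 60
  y=6 (Zone V, w=120) cum 180
  y=7 (Zone VI, w=50) cum 230  ← median
  y=12 (Zone I, w=60) cum 290
  y=12 (Zone II, w=100) cum 390
⇒ y* = 7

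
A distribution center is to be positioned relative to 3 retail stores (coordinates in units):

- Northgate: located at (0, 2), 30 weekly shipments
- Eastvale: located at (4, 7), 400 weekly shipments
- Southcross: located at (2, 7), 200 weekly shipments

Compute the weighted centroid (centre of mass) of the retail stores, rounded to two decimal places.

The minimiser of Σwᵢ‖p−pᵢ‖² is the weighted centroid p* = (Σwᵢpᵢ)/(Σwᵢ).
Σwᵢ = 630.
Σwᵢxᵢ = 30·0 + 400·4 + 200·2 = 2000.
Σwᵢyᵢ = 30·2 + 400·7 + 200·7 = 4260.
x* = 2000/630 = 3.17, y* = 4260/630 = 6.76.

(3.17, 6.76)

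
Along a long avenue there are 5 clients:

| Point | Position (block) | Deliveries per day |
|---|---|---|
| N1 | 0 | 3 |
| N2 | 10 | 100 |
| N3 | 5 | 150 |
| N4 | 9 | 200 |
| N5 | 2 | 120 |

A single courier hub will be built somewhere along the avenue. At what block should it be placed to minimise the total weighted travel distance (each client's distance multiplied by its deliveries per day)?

x = 9

For a sum of weighted absolute distances on a line, the optimum is the weighted median (not the mean). Total weight W = 573; half-weight = 286.5.
Sort by position and accumulate weight:
  block 0 (N1, w=3) → cum 3
  block 2 (N5, w=120) → cum 123
  block 5 (N3, w=150) → cum 273
  block 9 (N4, w=200) → cum 473  ≥ 286.5 → median here
  block 10 (N2, w=100) → cum 573
Optimal location: block 9.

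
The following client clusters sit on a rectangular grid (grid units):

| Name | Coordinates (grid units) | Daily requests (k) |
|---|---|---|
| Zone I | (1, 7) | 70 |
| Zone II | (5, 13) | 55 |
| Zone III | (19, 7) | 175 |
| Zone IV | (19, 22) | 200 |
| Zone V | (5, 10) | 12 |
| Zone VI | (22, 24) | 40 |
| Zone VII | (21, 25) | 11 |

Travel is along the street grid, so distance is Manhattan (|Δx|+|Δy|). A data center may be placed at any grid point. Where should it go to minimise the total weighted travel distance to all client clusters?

Manhattan distance separates: Σwᵢ(|x−xᵢ|+|y−yᵢ|) = Σwᵢ|x−xᵢ| + Σwᵢ|y−yᵢ|, so x and y are optimised independently as 1-D weighted medians.
Total weight W = 563; half = 281.5.
x-coordinate, sorted with cumulative weight:
  x=1 (Zone I, w=70) cum 70
  x=5 (Zone II, w=55) cum 125
  x=5 (Zone V, w=12) cum 137
  x=19 (Zone III, w=175) cum 312  ← median
  x=19 (Zone IV, w=200) cum 512
  x=21 (Zone VII, w=11) cum 523
  x=22 (Zone VI, w=40) cum 563
⇒ x* = 19
y-coordinate, sorted with cumulative weight:
  y=7 (Zone I, w=70) cum 70
  y=7 (Zone III, w=175) cum 245
  y=10 (Zone V, w=12) cum 257
  y=13 (Zone II, w=55) cum 312  ← median
  y=22 (Zone IV, w=200) cum 512
  y=24 (Zone VI, w=40) cum 552
  y=25 (Zone VII, w=11) cum 563
⇒ y* = 13

(19, 13)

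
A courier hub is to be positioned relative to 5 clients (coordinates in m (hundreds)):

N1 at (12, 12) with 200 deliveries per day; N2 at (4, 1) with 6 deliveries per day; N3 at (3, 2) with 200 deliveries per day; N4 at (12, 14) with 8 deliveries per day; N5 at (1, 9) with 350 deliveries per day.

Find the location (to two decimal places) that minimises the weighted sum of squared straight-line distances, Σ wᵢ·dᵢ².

The minimiser of Σwᵢ‖p−pᵢ‖² is the weighted centroid p* = (Σwᵢpᵢ)/(Σwᵢ).
Σwᵢ = 764.
Σwᵢxᵢ = 200·12 + 6·4 + 200·3 + 8·12 + 350·1 = 3470.
Σwᵢyᵢ = 200·12 + 6·1 + 200·2 + 8·14 + 350·9 = 6068.
x* = 3470/764 = 4.54, y* = 6068/764 = 7.94.

(4.54, 7.94)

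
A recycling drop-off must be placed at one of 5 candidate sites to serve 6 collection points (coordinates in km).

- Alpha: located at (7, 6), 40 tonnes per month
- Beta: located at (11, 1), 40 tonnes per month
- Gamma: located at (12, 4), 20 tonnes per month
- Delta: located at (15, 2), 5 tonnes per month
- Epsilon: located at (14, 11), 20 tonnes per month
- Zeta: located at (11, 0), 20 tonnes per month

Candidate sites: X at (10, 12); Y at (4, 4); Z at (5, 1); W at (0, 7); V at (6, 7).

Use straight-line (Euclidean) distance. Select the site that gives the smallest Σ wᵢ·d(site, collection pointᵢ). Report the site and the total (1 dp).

Total weighted distance at each candidate:
  X (10, 12): total = 1254.3
  Y (4, 4): total = 1070.1
  Z (5, 1): total = 1048.7
  W (0, 7): total = 1662.5
  V (6, 7): total = 905.6
Minimum is at V with total 905.6 km.

V, total 905.6 km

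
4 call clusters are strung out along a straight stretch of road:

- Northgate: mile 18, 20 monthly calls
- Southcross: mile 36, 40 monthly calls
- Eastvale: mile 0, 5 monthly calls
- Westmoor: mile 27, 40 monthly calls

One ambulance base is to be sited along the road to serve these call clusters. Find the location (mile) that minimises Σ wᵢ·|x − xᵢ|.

x = 27

For a sum of weighted absolute distances on a line, the optimum is the weighted median (not the mean). Total weight W = 105; half-weight = 52.5.
Sort by position and accumulate weight:
  mile 0 (Eastvale, w=5) → cum 5
  mile 18 (Northgate, w=20) → cum 25
  mile 27 (Westmoor, w=40) → cum 65  ≥ 52.5 → median here
  mile 36 (Southcross, w=40) → cum 105
Optimal location: mile 27.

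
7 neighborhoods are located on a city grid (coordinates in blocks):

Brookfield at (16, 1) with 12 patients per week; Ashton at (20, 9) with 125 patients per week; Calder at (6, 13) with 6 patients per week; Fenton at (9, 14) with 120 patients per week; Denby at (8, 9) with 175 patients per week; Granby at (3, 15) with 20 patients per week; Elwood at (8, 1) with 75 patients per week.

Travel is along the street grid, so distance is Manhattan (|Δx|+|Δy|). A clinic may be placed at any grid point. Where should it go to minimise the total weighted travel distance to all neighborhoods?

(8, 9)

Manhattan distance separates: Σwᵢ(|x−xᵢ|+|y−yᵢ|) = Σwᵢ|x−xᵢ| + Σwᵢ|y−yᵢ|, so x and y are optimised independently as 1-D weighted medians.
Total weight W = 533; half = 266.5.
x-coordinate, sorted with cumulative weight:
  x=3 (Granby, w=20) cum 20
  x=6 (Calder, w=6) cum 26
  x=8 (Denby, w=175) cum 201
  x=8 (Elwood, w=75) cum 276  ← median
  x=9 (Fenton, w=120) cum 396
  x=16 (Brookfield, w=12) cum 408
  x=20 (Ashton, w=125) cum 533
⇒ x* = 8
y-coordinate, sorted with cumulative weight:
  y=1 (Brookfield, w=12) cum 12
  y=1 (Elwood, w=75) cum 87
  y=9 (Ashton, w=125) cum 212
  y=9 (Denby, w=175) cum 387  ← median
  y=13 (Calder, w=6) cum 393
  y=14 (Fenton, w=120) cum 513
  y=15 (Granby, w=20) cum 533
⇒ y* = 9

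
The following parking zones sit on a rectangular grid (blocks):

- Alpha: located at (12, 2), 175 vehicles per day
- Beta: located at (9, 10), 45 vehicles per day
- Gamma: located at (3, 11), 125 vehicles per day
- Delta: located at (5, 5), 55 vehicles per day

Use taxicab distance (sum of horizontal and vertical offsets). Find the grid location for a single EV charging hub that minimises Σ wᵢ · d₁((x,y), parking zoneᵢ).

Manhattan distance separates: Σwᵢ(|x−xᵢ|+|y−yᵢ|) = Σwᵢ|x−xᵢ| + Σwᵢ|y−yᵢ|, so x and y are optimised independently as 1-D weighted medians.
Total weight W = 400; half = 200.
x-coordinate, sorted with cumulative weight:
  x=3 (Gamma, w=125) cum 125
  x=5 (Delta, w=55) cum 180
  x=9 (Beta, w=45) cum 225  ← median
  x=12 (Alpha, w=175) cum 400
⇒ x* = 9
y-coordinate, sorted with cumulative weight:
  y=2 (Alpha, w=175) cum 175
  y=5 (Delta, w=55) cum 230  ← median
  y=10 (Beta, w=45) cum 275
  y=11 (Gamma, w=125) cum 400
⇒ y* = 5

(9, 5)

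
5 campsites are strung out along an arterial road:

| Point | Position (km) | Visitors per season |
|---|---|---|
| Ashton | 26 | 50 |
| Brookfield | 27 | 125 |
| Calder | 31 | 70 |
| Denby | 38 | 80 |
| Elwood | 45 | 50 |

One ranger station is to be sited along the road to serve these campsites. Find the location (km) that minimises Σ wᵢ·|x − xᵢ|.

x = 31

For a sum of weighted absolute distances on a line, the optimum is the weighted median (not the mean). Total weight W = 375; half-weight = 187.5.
Sort by position and accumulate weight:
  km 26 (Ashton, w=50) → cum 50
  km 27 (Brookfield, w=125) → cum 175
  km 31 (Calder, w=70) → cum 245  ≥ 187.5 → median here
  km 38 (Denby, w=80) → cum 325
  km 45 (Elwood, w=50) → cum 375
Optimal location: km 31.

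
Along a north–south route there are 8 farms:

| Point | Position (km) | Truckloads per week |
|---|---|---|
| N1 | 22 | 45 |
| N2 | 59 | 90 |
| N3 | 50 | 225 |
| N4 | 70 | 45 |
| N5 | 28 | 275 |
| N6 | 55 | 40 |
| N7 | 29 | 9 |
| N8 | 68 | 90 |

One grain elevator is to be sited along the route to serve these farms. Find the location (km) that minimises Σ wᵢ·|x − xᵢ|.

For a sum of weighted absolute distances on a line, the optimum is the weighted median (not the mean). Total weight W = 819; half-weight = 409.5.
Sort by position and accumulate weight:
  km 22 (N1, w=45) → cum 45
  km 28 (N5, w=275) → cum 320
  km 29 (N7, w=9) → cum 329
  km 50 (N3, w=225) → cum 554  ≥ 409.5 → median here
  km 55 (N6, w=40) → cum 594
  km 59 (N2, w=90) → cum 684
  km 68 (N8, w=90) → cum 774
  km 70 (N4, w=45) → cum 819
Optimal location: km 50.

x = 50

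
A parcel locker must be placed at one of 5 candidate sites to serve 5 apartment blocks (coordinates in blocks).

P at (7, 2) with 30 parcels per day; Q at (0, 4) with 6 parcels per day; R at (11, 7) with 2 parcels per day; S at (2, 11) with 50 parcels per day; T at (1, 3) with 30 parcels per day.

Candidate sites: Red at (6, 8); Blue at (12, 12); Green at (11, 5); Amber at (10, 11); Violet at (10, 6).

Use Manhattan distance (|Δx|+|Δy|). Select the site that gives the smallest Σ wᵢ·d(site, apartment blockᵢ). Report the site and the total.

Red, total 932 blocks

Total weighted distance at each candidate:
  Red (6, 8): total = 932
  Blue (12, 12): total = 1732
  Green (11, 5): total = 1396
  Amber (10, 11): total = 1382
  Violet (10, 6): total = 1296
Minimum is at Red with total 932 blocks.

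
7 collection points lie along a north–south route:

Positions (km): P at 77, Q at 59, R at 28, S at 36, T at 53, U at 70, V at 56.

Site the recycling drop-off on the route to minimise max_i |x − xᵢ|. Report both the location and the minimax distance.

The 1-center on a line is the midpoint of the two extreme points: leftmost at 28, rightmost at 77.
Optimal location = (28 + 77)/2 = 52.5; maximum distance = (77 − 28)/2 = 24.5.

location 52.5, max distance 24.5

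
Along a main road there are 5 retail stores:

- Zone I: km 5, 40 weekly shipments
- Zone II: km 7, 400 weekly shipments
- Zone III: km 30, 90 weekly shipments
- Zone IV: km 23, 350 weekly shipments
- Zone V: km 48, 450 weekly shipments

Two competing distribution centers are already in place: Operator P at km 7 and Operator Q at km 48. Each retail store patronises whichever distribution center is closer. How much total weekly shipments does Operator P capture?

The indifferent point is the midpoint (7+48)/2 = 27.5; retail stores left of it (closer to Operator P at 7) go to Operator P, those right go to Operator Q.
  Zone I at 5 (w=40) → Operator P
  Zone II at 7 (w=400) → Operator P
  Zone IV at 23 (w=350) → Operator P
  Zone III at 30 (w=90) → Operator Q
  Zone V at 48 (w=450) → Operator Q
Operator P captures 790; Operator Q captures 540.

790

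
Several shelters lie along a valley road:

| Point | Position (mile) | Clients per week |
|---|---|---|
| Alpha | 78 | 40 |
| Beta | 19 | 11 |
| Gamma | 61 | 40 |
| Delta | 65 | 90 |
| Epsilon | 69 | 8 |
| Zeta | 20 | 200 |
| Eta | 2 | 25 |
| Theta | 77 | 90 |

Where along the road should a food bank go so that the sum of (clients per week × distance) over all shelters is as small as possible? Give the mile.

For a sum of weighted absolute distances on a line, the optimum is the weighted median (not the mean). Total weight W = 504; half-weight = 252.
Sort by position and accumulate weight:
  mile 2 (Eta, w=25) → cum 25
  mile 19 (Beta, w=11) → cum 36
  mile 20 (Zeta, w=200) → cum 236
  mile 61 (Gamma, w=40) → cum 276  ≥ 252 → median here
  mile 65 (Delta, w=90) → cum 366
  mile 69 (Epsilon, w=8) → cum 374
  mile 77 (Theta, w=90) → cum 464
  mile 78 (Alpha, w=40) → cum 504
Optimal location: mile 61.

x = 61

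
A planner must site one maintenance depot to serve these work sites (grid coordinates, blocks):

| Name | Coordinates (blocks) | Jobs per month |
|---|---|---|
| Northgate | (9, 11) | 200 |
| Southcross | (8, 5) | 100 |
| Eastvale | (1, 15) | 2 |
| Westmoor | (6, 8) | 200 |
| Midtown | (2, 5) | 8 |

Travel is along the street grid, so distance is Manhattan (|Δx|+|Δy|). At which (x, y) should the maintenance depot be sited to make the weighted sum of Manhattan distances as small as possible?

(8, 8)

Manhattan distance separates: Σwᵢ(|x−xᵢ|+|y−yᵢ|) = Σwᵢ|x−xᵢ| + Σwᵢ|y−yᵢ|, so x and y are optimised independently as 1-D weighted medians.
Total weight W = 510; half = 255.
x-coordinate, sorted with cumulative weight:
  x=1 (Eastvale, w=2) cum 2
  x=2 (Midtown, w=8) cum 10
  x=6 (Westmoor, w=200) cum 210
  x=8 (Southcross, w=100) cum 310  ← median
  x=9 (Northgate, w=200) cum 510
⇒ x* = 8
y-coordinate, sorted with cumulative weight:
  y=5 (Southcross, w=100) cum 100
  y=5 (Midtown, w=8) cum 108
  y=8 (Westmoor, w=200) cum 308  ← median
  y=11 (Northgate, w=200) cum 508
  y=15 (Eastvale, w=2) cum 510
⇒ y* = 8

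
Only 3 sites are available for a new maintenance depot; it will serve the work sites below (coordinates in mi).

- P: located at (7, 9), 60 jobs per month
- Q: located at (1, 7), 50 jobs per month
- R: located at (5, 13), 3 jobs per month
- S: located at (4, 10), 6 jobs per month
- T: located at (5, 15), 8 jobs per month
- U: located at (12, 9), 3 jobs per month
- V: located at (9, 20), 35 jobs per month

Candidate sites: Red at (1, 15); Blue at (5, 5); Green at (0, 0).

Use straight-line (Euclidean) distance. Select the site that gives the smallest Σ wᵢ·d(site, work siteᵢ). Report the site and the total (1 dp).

Total weighted distance at each candidate:
  Red (1, 15): total = 1357.3
  Blue (5, 5): total = 1194.1
  Green (0, 0): total = 2083.2
Minimum is at Blue with total 1194.1 mi.

Blue, total 1194.1 mi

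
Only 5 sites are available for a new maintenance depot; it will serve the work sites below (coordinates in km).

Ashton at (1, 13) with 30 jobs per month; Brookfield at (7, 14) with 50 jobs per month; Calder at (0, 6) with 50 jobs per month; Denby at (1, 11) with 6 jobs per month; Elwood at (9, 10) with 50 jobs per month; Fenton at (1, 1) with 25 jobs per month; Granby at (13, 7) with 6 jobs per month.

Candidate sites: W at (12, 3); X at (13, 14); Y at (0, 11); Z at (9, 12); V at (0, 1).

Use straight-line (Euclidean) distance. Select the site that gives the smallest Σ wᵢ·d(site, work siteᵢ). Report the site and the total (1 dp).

Z, total 1451.0 km

Total weighted distance at each candidate:
  W (12, 3): total = 2435.2
  X (13, 14): total = 2265.8
  Y (0, 11): total = 1489.5
  Z (9, 12): total = 1451.0
  V (0, 1): total = 2157.1
Minimum is at Z with total 1451.0 km.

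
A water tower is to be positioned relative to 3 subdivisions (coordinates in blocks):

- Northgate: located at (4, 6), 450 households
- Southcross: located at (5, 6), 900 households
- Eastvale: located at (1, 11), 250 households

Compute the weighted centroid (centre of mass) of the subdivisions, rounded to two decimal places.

(4.09, 6.78)

The minimiser of Σwᵢ‖p−pᵢ‖² is the weighted centroid p* = (Σwᵢpᵢ)/(Σwᵢ).
Σwᵢ = 1600.
Σwᵢxᵢ = 450·4 + 900·5 + 250·1 = 6550.
Σwᵢyᵢ = 450·6 + 900·6 + 250·11 = 10850.
x* = 6550/1600 = 4.09, y* = 10850/1600 = 6.78.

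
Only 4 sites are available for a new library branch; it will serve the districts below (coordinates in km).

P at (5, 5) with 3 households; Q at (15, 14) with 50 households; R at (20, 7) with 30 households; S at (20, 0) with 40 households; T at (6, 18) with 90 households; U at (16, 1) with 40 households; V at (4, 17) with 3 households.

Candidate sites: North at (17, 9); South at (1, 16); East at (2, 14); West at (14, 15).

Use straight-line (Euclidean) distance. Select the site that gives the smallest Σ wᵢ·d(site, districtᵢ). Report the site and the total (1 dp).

Total weighted distance at each candidate:
  North (17, 9): total = 2442.3
  South (1, 16): total = 3709.2
  East (2, 14): total = 3454.1
  West (14, 15): total = 2422.5
Minimum is at West with total 2422.5 km.

West, total 2422.5 km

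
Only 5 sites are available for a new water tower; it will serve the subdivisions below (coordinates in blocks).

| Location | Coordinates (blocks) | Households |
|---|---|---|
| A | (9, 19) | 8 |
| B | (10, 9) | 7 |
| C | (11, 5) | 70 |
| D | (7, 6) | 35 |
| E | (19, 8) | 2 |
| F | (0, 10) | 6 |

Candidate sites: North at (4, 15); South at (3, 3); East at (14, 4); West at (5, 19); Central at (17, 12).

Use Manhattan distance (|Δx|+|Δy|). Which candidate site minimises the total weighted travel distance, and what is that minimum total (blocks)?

East, total 956 blocks

Total weighted distance at each candidate:
  North (4, 15): total = 1864
  South (3, 3): total = 1314
  East (14, 4): total = 956
  West (5, 19): total = 2196
  Central (17, 12): total = 1786
Minimum is at East with total 956 blocks.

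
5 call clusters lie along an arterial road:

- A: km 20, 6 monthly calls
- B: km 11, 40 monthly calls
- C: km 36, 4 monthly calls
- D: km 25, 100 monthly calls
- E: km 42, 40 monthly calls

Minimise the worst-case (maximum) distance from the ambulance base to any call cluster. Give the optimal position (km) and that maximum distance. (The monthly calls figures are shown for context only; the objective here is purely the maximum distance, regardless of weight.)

The 1-center on a line is the midpoint of the two extreme points: leftmost at 11, rightmost at 42.
Optimal location = (11 + 42)/2 = 26.5; maximum distance = (42 − 11)/2 = 15.5.

location 26.5, max distance 15.5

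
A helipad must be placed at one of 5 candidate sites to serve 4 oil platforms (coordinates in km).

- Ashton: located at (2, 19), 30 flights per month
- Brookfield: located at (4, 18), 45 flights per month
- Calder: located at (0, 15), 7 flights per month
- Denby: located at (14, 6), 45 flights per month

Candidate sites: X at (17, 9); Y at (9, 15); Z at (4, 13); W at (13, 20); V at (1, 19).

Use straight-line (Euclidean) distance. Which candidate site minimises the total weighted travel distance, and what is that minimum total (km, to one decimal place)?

Total weighted distance at each candidate:
  X (17, 9): total = 1569.5
  Y (9, 15): total = 1030.6
  Z (4, 13): total = 995.3
  W (13, 20): total = 1475.3
  V (1, 19): total = 1028.5
Minimum is at Z with total 995.3 km.

Z, total 995.3 km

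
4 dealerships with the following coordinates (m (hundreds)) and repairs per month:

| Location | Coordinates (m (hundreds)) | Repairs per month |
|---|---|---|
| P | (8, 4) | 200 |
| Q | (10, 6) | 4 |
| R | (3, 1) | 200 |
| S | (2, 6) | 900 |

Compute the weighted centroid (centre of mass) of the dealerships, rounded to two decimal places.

The minimiser of Σwᵢ‖p−pᵢ‖² is the weighted centroid p* = (Σwᵢpᵢ)/(Σwᵢ).
Σwᵢ = 1304.
Σwᵢxᵢ = 200·8 + 4·10 + 200·3 + 900·2 = 4040.
Σwᵢyᵢ = 200·4 + 4·6 + 200·1 + 900·6 = 6424.
x* = 4040/1304 = 3.10, y* = 6424/1304 = 4.93.

(3.10, 4.93)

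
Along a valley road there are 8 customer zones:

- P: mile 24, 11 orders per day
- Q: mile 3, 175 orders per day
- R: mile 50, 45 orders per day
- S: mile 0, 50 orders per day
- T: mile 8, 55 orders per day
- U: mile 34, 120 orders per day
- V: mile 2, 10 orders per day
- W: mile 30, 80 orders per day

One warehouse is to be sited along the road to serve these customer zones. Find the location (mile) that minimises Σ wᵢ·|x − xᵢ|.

For a sum of weighted absolute distances on a line, the optimum is the weighted median (not the mean). Total weight W = 546; half-weight = 273.
Sort by position and accumulate weight:
  mile 0 (S, w=50) → cum 50
  mile 2 (V, w=10) → cum 60
  mile 3 (Q, w=175) → cum 235
  mile 8 (T, w=55) → cum 290  ≥ 273 → median here
  mile 24 (P, w=11) → cum 301
  mile 30 (W, w=80) → cum 381
  mile 34 (U, w=120) → cum 501
  mile 50 (R, w=45) → cum 546
Optimal location: mile 8.

x = 8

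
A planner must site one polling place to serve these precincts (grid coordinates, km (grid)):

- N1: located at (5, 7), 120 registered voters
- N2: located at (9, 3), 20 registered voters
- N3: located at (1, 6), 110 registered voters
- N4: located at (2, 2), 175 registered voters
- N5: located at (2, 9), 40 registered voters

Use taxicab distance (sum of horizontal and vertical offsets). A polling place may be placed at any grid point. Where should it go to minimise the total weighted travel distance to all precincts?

Manhattan distance separates: Σwᵢ(|x−xᵢ|+|y−yᵢ|) = Σwᵢ|x−xᵢ| + Σwᵢ|y−yᵢ|, so x and y are optimised independently as 1-D weighted medians.
Total weight W = 465; half = 232.5.
x-coordinate, sorted with cumulative weight:
  x=1 (N3, w=110) cum 110
  x=2 (N4, w=175) cum 285  ← median
  x=2 (N5, w=40) cum 325
  x=5 (N1, w=120) cum 445
  x=9 (N2, w=20) cum 465
⇒ x* = 2
y-coordinate, sorted with cumulative weight:
  y=2 (N4, w=175) cum 175
  y=3 (N2, w=20) cum 195
  y=6 (N3, w=110) cum 305  ← median
  y=7 (N1, w=120) cum 425
  y=9 (N5, w=40) cum 465
⇒ y* = 6

(2, 6)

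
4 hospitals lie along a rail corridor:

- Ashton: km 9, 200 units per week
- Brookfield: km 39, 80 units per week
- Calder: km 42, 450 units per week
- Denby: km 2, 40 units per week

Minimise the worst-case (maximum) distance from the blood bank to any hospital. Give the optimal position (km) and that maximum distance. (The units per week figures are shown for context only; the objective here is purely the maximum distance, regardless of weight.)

The 1-center on a line is the midpoint of the two extreme points: leftmost at 2, rightmost at 42.
Optimal location = (2 + 42)/2 = 22; maximum distance = (42 − 2)/2 = 20.

location 22, max distance 20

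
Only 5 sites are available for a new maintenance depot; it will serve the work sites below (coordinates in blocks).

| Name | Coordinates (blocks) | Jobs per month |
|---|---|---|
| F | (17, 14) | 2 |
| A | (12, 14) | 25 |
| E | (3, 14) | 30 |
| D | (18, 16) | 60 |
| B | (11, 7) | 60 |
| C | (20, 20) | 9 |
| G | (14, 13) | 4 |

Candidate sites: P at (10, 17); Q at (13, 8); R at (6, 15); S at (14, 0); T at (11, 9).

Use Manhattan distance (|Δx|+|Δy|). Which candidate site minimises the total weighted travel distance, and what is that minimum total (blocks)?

T, total 1730 blocks

Total weighted distance at each candidate:
  P (10, 17): total = 1794
  Q (13, 8): total = 1830
  R (6, 15): total = 2090
  S (14, 0): total = 3270
  T (11, 9): total = 1730
Minimum is at T with total 1730 blocks.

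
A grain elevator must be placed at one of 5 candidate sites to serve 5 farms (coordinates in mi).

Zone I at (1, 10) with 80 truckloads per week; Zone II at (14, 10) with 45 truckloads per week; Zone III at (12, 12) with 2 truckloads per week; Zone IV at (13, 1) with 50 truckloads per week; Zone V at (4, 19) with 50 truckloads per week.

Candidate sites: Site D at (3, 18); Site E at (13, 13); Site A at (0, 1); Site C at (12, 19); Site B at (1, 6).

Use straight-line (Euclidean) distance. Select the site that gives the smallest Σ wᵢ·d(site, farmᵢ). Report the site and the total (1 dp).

Total weighted distance at each candidate:
  Site D (3, 18): total = 2350.3
  Site E (13, 13): total = 2275.5
  Site A (0, 1): total = 3077.9
  Site C (12, 19): total = 2867.3
  Site B (1, 6): total = 2274.2
Minimum is at Site B with total 2274.2 mi.

Site B, total 2274.2 mi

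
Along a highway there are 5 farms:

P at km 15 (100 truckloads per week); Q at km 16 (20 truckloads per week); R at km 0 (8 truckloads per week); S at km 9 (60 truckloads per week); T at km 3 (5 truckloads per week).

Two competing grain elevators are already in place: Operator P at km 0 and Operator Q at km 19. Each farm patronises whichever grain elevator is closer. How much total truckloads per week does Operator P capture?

73

The indifferent point is the midpoint (0+19)/2 = 9.5; farms left of it (closer to Operator P at 0) go to Operator P, those right go to Operator Q.
  R at 0 (w=8) → Operator P
  T at 3 (w=5) → Operator P
  S at 9 (w=60) → Operator P
  P at 15 (w=100) → Operator Q
  Q at 16 (w=20) → Operator Q
Operator P captures 73; Operator Q captures 120.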